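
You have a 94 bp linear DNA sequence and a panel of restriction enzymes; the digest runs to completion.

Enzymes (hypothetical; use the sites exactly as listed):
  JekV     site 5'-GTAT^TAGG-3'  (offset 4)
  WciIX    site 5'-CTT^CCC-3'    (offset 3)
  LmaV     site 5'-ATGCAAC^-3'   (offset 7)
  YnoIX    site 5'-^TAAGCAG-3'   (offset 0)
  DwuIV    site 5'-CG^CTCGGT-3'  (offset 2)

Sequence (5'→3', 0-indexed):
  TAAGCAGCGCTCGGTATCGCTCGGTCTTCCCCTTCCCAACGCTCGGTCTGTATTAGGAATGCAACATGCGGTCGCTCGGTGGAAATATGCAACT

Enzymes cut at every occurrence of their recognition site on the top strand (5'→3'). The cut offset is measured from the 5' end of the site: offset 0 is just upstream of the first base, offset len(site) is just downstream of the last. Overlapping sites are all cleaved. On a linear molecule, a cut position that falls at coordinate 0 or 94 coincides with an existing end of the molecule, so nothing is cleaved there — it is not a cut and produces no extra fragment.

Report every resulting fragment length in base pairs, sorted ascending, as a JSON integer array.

Per-enzyme occurrences:
  JekV GTATTAGG/4: at [49] ⇒ [53]
  WciIX CTTCCC/3: at [25, 31] ⇒ [28, 34]
  LmaV ATGCAAC/7: at [58, 86] ⇒ [65, 93]
  YnoIX TAAGCAG/0: at [0] ⇒ [] (position 0 is a terminus of the linear molecule — no cut)
  DwuIV CGCTCGGT/2: at [7, 17, 39, 72] ⇒ [9, 19, 41, 74]

All cut coordinates (distinct, sorted): [9, 19, 28, 34, 41, 53, 65, 74, 93]

Fragments:
  [0,9): 9 bp
  [9,19): 10 bp
  [19,28): 9 bp
  [28,34): 6 bp
  [34,41): 7 bp
  [41,53): 12 bp
  [53,65): 12 bp
  [65,74): 9 bp
  [74,93): 19 bp
  [93,94): 1 bp

[1,6,7,9,9,9,10,12,12,19]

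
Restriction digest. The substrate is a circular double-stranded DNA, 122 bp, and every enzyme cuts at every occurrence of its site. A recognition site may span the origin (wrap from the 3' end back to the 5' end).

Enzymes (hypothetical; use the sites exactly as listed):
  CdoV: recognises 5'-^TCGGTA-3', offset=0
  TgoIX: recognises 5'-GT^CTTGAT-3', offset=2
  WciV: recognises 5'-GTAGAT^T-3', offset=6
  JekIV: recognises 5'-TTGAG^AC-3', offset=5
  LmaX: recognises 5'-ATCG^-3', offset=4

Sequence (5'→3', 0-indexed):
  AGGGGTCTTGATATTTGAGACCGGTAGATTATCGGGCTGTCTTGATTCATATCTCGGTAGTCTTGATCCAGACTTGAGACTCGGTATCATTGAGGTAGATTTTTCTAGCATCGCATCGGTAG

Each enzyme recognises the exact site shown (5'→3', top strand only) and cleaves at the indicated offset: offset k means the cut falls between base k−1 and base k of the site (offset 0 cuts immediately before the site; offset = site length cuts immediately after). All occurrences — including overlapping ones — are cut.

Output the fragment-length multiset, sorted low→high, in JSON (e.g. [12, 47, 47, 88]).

Site scan:
  CdoV TCGGTA/0: at [53, 80, 115] ⇒ [53, 80, 115]
  TgoIX GTCTTGAT/2: at [4, 38, 59] ⇒ [6, 40, 61]
  WciV GTAGATT/6: at [23, 94] ⇒ [29, 100]
  JekIV TTGAGAC/5: at [14, 73] ⇒ [19, 78]
  LmaX ATCG/4: at [30, 109, 114] ⇒ [34, 113, 118]

Pooled cuts: [6, 19, 29, 34, 40, 53, 61, 78, 80, 100, 113, 115, 118]

Fragment lengths:
  6→19: 13 bp
  19→29: 10 bp
  29→34: 5 bp
  34→40: 6 bp
  40→53: 13 bp
  53→61: 8 bp
  61→78: 17 bp
  78→80: 2 bp
  80→100: 20 bp
  100→113: 13 bp
  113→115: 2 bp
  115→118: 3 bp
  118→6 (wrap): 122-118+6 = 10 bp

[2,2,3,5,6,8,10,10,13,13,13,17,20]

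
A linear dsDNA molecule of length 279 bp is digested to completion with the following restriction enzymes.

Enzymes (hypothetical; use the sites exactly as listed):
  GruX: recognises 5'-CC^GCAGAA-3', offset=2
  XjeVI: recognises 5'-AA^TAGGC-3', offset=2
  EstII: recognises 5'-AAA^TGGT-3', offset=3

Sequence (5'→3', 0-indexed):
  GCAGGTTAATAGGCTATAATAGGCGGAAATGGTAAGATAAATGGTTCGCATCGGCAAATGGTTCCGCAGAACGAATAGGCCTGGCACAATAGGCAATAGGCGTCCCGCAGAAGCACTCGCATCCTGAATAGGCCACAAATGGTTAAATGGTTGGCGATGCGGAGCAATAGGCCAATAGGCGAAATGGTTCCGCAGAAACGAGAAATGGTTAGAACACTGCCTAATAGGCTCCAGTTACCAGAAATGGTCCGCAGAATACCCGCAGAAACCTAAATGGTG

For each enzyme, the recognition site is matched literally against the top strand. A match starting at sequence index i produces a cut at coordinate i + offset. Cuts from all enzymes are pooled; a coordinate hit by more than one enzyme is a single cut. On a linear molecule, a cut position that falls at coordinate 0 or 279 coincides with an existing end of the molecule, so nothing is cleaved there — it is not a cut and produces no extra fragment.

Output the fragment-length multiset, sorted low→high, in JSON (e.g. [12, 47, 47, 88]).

Site scan:
  GruX CCGCAGAA/2: at [63, 104, 189, 248, 259] ⇒ [65, 106, 191, 250, 261]
  XjeVI AATAGGC/2: at [7, 17, 73, 87, 94, 126, 165, 173, 222] ⇒ [9, 19, 75, 89, 96, 128, 167, 175, 224]
  EstII AAATGGT/3: at [26, 38, 55, 136, 144, 181, 202, 241, 271] ⇒ [29, 41, 58, 139, 147, 184, 205, 244, 274]

All cut coordinates (distinct, sorted): [9, 19, 29, 41, 58, 65, 75, 89, 96, 106, 128, 139, 147, 167, 175, 184, 191, 205, 224, 244, 250, 261, 274]

Fragments:
  [0,9): 9 bp
  [9,19): 10 bp
  [19,29): 10 bp
  [29,41): 12 bp
  [41,58): 17 bp
  [58,65): 7 bp
  [65,75): 10 bp
  [75,89): 14 bp
  [89,96): 7 bp
  [96,106): 10 bp
  [106,128): 22 bp
  [128,139): 11 bp
  [139,147): 8 bp
  [147,167): 20 bp
  [167,175): 8 bp
  [175,184): 9 bp
  [184,191): 7 bp
  [191,205): 14 bp
  [205,224): 19 bp
  [224,244): 20 bp
  [244,250): 6 bp
  [250,261): 11 bp
  [261,274): 13 bp
  [274,279): 5 bp

[5,6,7,7,7,8,8,9,9,10,10,10,10,11,11,12,13,14,14,17,19,20,20,22]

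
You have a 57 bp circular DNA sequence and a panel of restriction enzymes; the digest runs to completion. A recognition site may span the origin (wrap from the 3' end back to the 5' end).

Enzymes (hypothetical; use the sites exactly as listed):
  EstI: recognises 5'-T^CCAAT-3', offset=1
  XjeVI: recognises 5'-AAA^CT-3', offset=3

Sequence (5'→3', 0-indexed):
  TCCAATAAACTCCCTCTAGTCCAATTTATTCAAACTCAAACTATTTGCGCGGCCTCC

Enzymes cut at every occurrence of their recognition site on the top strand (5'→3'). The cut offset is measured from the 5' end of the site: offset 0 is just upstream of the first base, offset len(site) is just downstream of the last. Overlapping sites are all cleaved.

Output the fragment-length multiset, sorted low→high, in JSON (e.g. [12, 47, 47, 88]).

Per-enzyme occurrences:
  EstI TCCAAT/1: at [0, 19] ⇒ [1, 20]
  XjeVI AAACT/3: at [6, 31, 37] ⇒ [9, 34, 40]

All cut coordinates (distinct, sorted): [1, 9, 20, 34, 40]

Fragments:
  1→9: 8 bp
  9→20: 11 bp
  20→34: 14 bp
  34→40: 6 bp
  40→1 (wrap): 57-40+1 = 18 bp

[6,8,11,14,18]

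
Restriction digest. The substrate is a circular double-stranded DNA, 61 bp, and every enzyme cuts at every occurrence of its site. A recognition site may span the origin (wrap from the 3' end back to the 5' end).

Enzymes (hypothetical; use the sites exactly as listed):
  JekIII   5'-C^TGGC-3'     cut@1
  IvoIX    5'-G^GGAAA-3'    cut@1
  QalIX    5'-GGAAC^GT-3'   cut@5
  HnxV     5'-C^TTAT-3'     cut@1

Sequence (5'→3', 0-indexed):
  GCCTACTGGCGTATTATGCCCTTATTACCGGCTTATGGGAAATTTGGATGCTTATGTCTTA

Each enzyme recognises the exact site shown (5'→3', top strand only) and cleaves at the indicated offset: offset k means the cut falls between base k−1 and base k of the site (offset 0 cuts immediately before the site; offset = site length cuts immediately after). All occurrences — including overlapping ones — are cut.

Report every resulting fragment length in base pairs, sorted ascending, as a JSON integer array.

[5,11,14,15,16]

Site scan:
  JekIII CTGGC/1: at [5] ⇒ [6]
  IvoIX GGGAAA/1: at [36] ⇒ [37]
  QalIX (GGAACGT, off=5): no sites
  HnxV CTTAT/1: at [20, 31, 50] ⇒ [21, 32, 51]

All cut coordinates (distinct, sorted): [6, 21, 32, 37, 51]

Fragments:
  6→21: 15 bp
  21→32: 11 bp
  32→37: 5 bp
  37→51: 14 bp
  51→6 (wrap): 61-51+6 = 16 bp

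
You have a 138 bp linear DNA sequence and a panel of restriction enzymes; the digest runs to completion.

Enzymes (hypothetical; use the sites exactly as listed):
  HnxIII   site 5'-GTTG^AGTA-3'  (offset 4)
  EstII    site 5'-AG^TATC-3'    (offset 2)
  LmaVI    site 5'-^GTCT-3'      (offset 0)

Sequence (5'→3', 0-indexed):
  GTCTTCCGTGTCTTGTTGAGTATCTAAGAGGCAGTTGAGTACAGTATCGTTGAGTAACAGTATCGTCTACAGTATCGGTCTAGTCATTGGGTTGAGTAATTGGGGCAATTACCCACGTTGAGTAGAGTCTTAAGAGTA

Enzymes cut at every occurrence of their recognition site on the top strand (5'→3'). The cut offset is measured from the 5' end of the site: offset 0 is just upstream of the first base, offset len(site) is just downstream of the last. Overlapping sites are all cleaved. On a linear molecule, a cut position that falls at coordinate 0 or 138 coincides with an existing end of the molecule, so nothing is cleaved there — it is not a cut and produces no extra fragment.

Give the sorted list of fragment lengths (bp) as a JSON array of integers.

Per-enzyme occurrences:
  HnxIII (GTTGAGTA, off=4): starts [14, 33, 48, 90, 116] → cuts [18, 37, 52, 94, 120]
  EstII (AGTATC, off=2): starts [18, 42, 58, 70] → cuts [20, 44, 60, 72]
  LmaVI (GTCT, off=0): starts [0, 9, 64, 77, 126] → cuts [9, 64, 77, 126] (position 0 is a terminus of the linear molecule — no cut)

Pooled cuts: [9, 18, 20, 37, 44, 52, 60, 64, 72, 77, 94, 120, 126]

Fragment lengths:
  [0,9): 9 bp
  [9,18): 9 bp
  [18,20): 2 bp
  [20,37): 17 bp
  [37,44): 7 bp
  [44,52): 8 bp
  [52,60): 8 bp
  [60,64): 4 bp
  [64,72): 8 bp
  [72,77): 5 bp
  [77,94): 17 bp
  [94,120): 26 bp
  [120,126): 6 bp
  [126,138): 12 bp

[2,4,5,6,7,8,8,8,9,9,12,17,17,26]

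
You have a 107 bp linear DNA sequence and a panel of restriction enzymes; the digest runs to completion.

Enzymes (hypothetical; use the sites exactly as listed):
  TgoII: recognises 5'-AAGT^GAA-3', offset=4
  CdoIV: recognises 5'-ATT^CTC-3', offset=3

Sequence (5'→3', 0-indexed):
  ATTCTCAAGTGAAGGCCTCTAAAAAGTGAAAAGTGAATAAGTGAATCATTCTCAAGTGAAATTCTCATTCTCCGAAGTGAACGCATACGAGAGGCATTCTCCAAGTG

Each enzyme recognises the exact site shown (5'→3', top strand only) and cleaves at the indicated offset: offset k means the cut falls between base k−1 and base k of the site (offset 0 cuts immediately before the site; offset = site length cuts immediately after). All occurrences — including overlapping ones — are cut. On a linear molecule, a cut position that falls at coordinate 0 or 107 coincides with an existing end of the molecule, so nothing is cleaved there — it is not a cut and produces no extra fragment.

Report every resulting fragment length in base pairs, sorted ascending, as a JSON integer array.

Scan for sites:
  TgoII AAGTGAA/4: at [6, 23, 30, 38, 53, 74] ⇒ [10, 27, 34, 42, 57, 78]
  CdoIV ATTCTC/3: at [0, 47, 60, 66, 95] ⇒ [3, 50, 63, 69, 98]

Pooled cuts: [3, 10, 27, 34, 42, 50, 57, 63, 69, 78, 98]

Fragments:
  [0,3): 3 bp
  [3,10): 7 bp
  [10,27): 17 bp
  [27,34): 7 bp
  [34,42): 8 bp
  [42,50): 8 bp
  [50,57): 7 bp
  [57,63): 6 bp
  [63,69): 6 bp
  [69,78): 9 bp
  [78,98): 20 bp
  [98,107): 9 bp

[3,6,6,7,7,7,8,8,9,9,17,20]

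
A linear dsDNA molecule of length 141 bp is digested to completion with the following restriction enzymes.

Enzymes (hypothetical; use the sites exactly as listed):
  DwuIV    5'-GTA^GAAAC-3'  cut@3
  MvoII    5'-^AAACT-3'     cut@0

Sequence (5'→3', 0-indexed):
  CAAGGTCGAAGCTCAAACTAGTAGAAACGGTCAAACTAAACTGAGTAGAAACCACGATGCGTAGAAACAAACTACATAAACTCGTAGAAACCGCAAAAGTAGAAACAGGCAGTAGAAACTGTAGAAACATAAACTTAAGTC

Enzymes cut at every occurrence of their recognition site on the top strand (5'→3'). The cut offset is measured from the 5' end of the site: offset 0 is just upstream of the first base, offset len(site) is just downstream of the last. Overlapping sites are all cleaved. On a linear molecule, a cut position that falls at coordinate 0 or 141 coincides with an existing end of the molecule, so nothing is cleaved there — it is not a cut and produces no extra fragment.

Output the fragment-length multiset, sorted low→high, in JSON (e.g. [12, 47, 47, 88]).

[1,5,5,7,8,9,9,9,9,10,11,13,14,15,16]

Per-enzyme occurrences:
  DwuIV (GTAGAAAC, off=3): starts [20, 44, 60, 83, 98, 111, 120] → cuts [23, 47, 63, 86, 101, 114, 123]
  MvoII (AAACT, off=0): starts [14, 32, 37, 68, 77, 115, 130] → cuts [14, 32, 37, 68, 77, 115, 130]

Pooled cuts: [14, 23, 32, 37, 47, 63, 68, 77, 86, 101, 114, 115, 123, 130]

Fragments:
  [0,14): 14 bp
  [14,23): 9 bp
  [23,32): 9 bp
  [32,37): 5 bp
  [37,47): 10 bp
  [47,63): 16 bp
  [63,68): 5 bp
  [68,77): 9 bp
  [77,86): 9 bp
  [86,101): 15 bp
  [101,114): 13 bp
  [114,115): 1 bp
  [115,123): 8 bp
  [123,130): 7 bp
  [130,141): 11 bp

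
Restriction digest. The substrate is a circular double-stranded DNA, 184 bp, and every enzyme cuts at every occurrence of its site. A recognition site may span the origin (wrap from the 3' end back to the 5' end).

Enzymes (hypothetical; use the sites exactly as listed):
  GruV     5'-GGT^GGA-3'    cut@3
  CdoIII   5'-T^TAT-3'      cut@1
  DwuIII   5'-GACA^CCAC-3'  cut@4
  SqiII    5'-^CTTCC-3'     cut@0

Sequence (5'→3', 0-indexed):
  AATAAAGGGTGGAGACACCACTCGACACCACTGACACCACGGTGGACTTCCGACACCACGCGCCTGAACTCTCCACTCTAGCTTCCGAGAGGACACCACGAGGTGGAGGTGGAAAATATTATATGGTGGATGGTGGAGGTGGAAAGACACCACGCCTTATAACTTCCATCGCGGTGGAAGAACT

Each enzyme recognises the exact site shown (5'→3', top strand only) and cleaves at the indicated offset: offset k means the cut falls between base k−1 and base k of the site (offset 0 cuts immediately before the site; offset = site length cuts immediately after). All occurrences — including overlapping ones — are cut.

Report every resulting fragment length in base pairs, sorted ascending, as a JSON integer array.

Scan for sites:
  GruV (GGTGGA, off=3): starts [7, 40, 101, 107, 124, 131, 137, 172] → cuts [10, 43, 104, 110, 127, 134, 140, 175]
  CdoIII (TTAT, off=1): starts [118, 156] → cuts [119, 157]
  DwuIII (GACACCAC, off=4): starts [13, 23, 32, 51, 91, 145] → cuts [17, 27, 36, 55, 95, 149]
  SqiII (CTTCC, off=0): starts [46, 81, 162] → cuts [46, 81, 162]

Pooled cuts: [10, 17, 27, 36, 43, 46, 55, 81, 95, 104, 110, 119, 127, 134, 140, 149, 157, 162, 175]

Fragments:
  10→17: 7 bp
  17→27: 10 bp
  27→36: 9 bp
  36→43: 7 bp
  43→46: 3 bp
  46→55: 9 bp
  55→81: 26 bp
  81→95: 14 bp
  95→104: 9 bp
  104→110: 6 bp
  110→119: 9 bp
  119→127: 8 bp
  127→134: 7 bp
  134→140: 6 bp
  140→149: 9 bp
  149→157: 8 bp
  157→162: 5 bp
  162→175: 13 bp
  175→10 (wrap): 184-175+10 = 19 bp

[3,5,6,6,7,7,7,8,8,9,9,9,9,9,10,13,14,19,26]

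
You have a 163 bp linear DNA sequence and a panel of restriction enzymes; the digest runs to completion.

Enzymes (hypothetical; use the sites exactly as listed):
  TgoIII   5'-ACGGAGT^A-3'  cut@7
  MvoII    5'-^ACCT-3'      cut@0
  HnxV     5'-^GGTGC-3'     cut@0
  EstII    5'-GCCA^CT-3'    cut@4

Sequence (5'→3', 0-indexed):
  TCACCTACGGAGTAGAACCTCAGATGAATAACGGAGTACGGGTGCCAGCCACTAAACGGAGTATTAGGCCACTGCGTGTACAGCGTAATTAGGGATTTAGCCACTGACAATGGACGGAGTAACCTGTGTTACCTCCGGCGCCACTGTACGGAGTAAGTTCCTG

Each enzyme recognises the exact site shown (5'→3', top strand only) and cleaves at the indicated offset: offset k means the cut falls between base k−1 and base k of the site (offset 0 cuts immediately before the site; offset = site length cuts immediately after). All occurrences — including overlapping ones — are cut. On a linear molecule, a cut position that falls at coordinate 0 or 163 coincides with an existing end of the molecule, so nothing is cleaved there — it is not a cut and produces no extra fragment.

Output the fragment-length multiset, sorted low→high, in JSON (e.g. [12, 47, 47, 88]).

Scan for sites:
  TgoIII ACGGAGTA/7: at [6, 30, 55, 113, 147] ⇒ [13, 37, 62, 120, 154]
  MvoII ACCT/0: at [2, 16, 121, 130] ⇒ [2, 16, 121, 130]
  HnxV GGTGC/0: at [40] ⇒ [40]
  EstII GCCACT/4: at [47, 67, 99, 139] ⇒ [51, 71, 103, 143]

All cut coordinates (distinct, sorted): [2, 13, 16, 37, 40, 51, 62, 71, 103, 120, 121, 130, 143, 154]

Fragment lengths:
  [0,2): 2 bp
  [2,13): 11 bp
  [13,16): 3 bp
  [16,37): 21 bp
  [37,40): 3 bp
  [40,51): 11 bp
  [51,62): 11 bp
  [62,71): 9 bp
  [71,103): 32 bp
  [103,120): 17 bp
  [120,121): 1 bp
  [121,130): 9 bp
  [130,143): 13 bp
  [143,154): 11 bp
  [154,163): 9 bp

[1,2,3,3,9,9,9,11,11,11,11,13,17,21,32]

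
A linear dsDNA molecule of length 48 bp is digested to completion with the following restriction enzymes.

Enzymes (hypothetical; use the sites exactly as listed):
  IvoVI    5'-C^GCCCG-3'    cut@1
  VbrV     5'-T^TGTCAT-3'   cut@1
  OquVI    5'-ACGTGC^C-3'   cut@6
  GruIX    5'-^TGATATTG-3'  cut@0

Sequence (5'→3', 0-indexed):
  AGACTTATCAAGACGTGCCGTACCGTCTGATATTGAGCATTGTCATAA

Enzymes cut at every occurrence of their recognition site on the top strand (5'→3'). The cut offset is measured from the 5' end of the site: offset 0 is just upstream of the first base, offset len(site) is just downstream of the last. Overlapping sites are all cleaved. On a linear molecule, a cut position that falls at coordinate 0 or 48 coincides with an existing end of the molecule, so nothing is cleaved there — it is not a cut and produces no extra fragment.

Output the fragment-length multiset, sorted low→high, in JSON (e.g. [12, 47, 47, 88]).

[8,9,13,18]

Per-enzyme occurrences:
  IvoVI (CGCCCG, off=1): no sites
  VbrV (TTGTCAT, off=1): starts [39] → cuts [40]
  OquVI (ACGTGCC, off=6): starts [12] → cuts [18]
  GruIX (TGATATTG, off=0): starts [27] → cuts [27]

All cut coordinates (distinct, sorted): [18, 27, 40]

Fragment lengths:
  [0,18): 18 bp
  [18,27): 9 bp
  [27,40): 13 bp
  [40,48): 8 bp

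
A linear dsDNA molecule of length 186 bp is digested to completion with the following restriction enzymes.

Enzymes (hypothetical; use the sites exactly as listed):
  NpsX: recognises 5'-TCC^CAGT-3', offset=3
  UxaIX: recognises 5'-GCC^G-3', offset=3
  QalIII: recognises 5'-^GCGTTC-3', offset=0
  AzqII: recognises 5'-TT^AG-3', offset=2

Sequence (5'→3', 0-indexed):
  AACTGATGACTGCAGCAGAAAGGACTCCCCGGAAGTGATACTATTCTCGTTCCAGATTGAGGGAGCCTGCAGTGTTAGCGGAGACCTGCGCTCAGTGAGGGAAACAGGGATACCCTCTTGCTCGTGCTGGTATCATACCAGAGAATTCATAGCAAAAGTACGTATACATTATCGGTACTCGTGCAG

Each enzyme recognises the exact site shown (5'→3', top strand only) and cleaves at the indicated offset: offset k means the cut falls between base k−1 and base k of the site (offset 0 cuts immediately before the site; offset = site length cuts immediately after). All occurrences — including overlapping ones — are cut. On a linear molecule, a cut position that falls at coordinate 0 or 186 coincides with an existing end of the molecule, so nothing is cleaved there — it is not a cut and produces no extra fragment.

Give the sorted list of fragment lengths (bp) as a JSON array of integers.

[76,110]

Site scan:
  NpsX (TCCCAGT, off=3): no sites
  UxaIX (GCCG, off=3): no sites
  QalIII (GCGTTC, off=0): no sites
  AzqII (TTAG, off=2): starts [74] → cuts [76]

Pooled cuts: [76]

Fragment lengths:
  [0,76): 76 bp
  [76,186): 110 bp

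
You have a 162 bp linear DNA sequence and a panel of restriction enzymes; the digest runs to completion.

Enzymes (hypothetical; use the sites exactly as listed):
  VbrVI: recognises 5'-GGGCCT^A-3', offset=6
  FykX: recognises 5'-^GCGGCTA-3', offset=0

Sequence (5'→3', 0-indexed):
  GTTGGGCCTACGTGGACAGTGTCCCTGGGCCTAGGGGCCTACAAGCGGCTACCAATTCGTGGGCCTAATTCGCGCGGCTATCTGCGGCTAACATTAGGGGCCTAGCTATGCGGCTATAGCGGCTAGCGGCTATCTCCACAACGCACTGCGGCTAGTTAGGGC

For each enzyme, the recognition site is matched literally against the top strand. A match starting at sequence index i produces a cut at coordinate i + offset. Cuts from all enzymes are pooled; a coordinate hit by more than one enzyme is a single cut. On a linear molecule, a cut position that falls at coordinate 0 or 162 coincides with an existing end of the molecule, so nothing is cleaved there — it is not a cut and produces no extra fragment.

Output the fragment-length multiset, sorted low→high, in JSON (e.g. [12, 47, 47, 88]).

Scan for sites:
  VbrVI (GGGCCTA, off=6): starts [3, 26, 34, 60, 97] → cuts [9, 32, 40, 66, 103]
  FykX (GCGGCTA, off=0): starts [44, 73, 83, 109, 118, 125, 147] → cuts [44, 73, 83, 109, 118, 125, 147]

All cut coordinates (distinct, sorted): [9, 32, 40, 44, 66, 73, 83, 103, 109, 118, 125, 147]

Fragments:
  [0,9): 9 bp
  [9,32): 23 bp
  [32,40): 8 bp
  [40,44): 4 bp
  [44,66): 22 bp
  [66,73): 7 bp
  [73,83): 10 bp
  [83,103): 20 bp
  [103,109): 6 bp
  [109,118): 9 bp
  [118,125): 7 bp
  [125,147): 22 bp
  [147,162): 15 bp

[4,6,7,7,8,9,9,10,15,20,22,22,23]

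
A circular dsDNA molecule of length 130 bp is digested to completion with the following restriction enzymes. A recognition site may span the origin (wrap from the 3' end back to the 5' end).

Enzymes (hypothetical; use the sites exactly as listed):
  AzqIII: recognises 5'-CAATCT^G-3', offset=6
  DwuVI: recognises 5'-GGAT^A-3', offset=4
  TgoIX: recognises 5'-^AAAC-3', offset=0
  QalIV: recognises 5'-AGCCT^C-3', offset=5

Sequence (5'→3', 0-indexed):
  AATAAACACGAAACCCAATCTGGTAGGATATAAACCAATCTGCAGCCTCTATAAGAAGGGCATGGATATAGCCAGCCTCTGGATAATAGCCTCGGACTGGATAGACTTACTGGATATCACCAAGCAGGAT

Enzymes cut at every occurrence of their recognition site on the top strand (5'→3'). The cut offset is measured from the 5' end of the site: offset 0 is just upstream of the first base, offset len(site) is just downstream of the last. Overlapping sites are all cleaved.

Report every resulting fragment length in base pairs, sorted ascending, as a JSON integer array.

Scan for sites:
  AzqIII (CAATCTG, off=6): starts [15, 35] → cuts [21, 41]
  DwuVI (GGATA, off=4): starts [25, 63, 80, 98, 111, 126] → cuts [0, 29, 67, 84, 102, 115]
  TgoIX (AAAC, off=0): starts [3, 10, 31] → cuts [3, 10, 31]
  QalIV (AGCCTC, off=5): starts [43, 73, 87] → cuts [48, 78, 92]

Pooled cuts: [0, 3, 10, 21, 29, 31, 41, 48, 67, 78, 84, 92, 102, 115]

Fragment lengths:
  0→3: 3 bp
  3→10: 7 bp
  10→21: 11 bp
  21→29: 8 bp
  29→31: 2 bp
  31→41: 10 bp
  41→48: 7 bp
  48→67: 19 bp
  67→78: 11 bp
  78→84: 6 bp
  84→92: 8 bp
  92→102: 10 bp
  102→115: 13 bp
  115→0 (wrap): 130-115+0 = 15 bp

[2,3,6,7,7,8,8,10,10,11,11,13,15,19]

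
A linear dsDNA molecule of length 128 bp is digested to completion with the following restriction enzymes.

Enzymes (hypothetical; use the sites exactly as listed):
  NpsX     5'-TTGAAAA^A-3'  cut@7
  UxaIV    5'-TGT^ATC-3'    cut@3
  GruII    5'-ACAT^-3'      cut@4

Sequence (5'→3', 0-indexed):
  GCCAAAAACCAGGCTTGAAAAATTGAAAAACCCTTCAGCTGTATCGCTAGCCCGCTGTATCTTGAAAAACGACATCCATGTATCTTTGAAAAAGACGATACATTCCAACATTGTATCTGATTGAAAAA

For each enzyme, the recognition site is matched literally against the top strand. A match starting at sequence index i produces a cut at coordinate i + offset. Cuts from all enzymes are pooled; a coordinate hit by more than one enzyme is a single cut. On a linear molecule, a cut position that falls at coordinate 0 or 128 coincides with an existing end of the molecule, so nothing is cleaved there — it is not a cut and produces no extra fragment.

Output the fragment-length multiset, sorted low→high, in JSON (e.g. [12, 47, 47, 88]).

Scan for sites:
  NpsX (TTGAAAAA, off=7): starts [14, 22, 61, 85, 120] → cuts [21, 29, 68, 92, 127]
  UxaIV (TGTATC, off=3): starts [39, 55, 78, 111] → cuts [42, 58, 81, 114]
  GruII (ACAT, off=4): starts [71, 99, 107] → cuts [75, 103, 111]

Pooled cuts: [21, 29, 42, 58, 68, 75, 81, 92, 103, 111, 114, 127]

Fragment lengths:
  [0,21): 21 bp
  [21,29): 8 bp
  [29,42): 13 bp
  [42,58): 16 bp
  [58,68): 10 bp
  [68,75): 7 bp
  [75,81): 6 bp
  [81,92): 11 bp
  [92,103): 11 bp
  [103,111): 8 bp
  [111,114): 3 bp
  [114,127): 13 bp
  [127,128): 1 bp

[1,3,6,7,8,8,10,11,11,13,13,16,21]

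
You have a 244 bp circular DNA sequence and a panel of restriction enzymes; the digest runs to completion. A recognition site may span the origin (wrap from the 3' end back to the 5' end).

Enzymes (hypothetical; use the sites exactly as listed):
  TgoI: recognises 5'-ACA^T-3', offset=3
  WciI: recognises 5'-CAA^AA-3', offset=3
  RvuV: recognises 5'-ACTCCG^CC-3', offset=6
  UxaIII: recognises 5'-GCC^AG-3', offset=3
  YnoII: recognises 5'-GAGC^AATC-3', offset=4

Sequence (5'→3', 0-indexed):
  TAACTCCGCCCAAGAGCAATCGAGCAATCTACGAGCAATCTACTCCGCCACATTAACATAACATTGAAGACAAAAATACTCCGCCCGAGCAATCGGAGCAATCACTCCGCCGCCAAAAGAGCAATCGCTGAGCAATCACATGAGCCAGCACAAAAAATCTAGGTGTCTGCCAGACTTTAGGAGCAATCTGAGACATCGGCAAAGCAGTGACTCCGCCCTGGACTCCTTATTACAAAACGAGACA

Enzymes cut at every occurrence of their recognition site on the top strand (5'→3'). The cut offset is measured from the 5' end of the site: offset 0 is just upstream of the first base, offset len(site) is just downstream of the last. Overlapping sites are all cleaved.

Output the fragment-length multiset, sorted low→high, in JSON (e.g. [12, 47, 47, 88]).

Per-enzyme occurrences:
  TgoI (ACAT, off=3): starts [49, 55, 60, 137, 192, 241] → cuts [0, 52, 58, 63, 140, 195]
  WciI (CAAAA, off=3): starts [70, 113, 150, 232] → cuts [73, 116, 153, 235]
  RvuV (ACTCCGCC, off=6): starts [2, 41, 77, 103, 209] → cuts [8, 47, 83, 109, 215]
  UxaIII (GCCAG, off=3): starts [143, 168] → cuts [146, 171]
  YnoII (GAGCAATC, off=4): starts [13, 21, 32, 86, 95, 118, 129, 180] → cuts [17, 25, 36, 90, 99, 122, 133, 184]

Pooled cuts: [0, 8, 17, 25, 36, 47, 52, 58, 63, 73, 83, 90, 99, 109, 116, 122, 133, 140, 146, 153, 171, 184, 195, 215, 235]

Fragments:
  0→8: 8 bp
  8→17: 9 bp
  17→25: 8 bp
  25→36: 11 bp
  36→47: 11 bp
  47→52: 5 bp
  52→58: 6 bp
  58→63: 5 bp
  63→73: 10 bp
  73→83: 10 bp
  83→90: 7 bp
  90→99: 9 bp
  99→109: 10 bp
  109→116: 7 bp
  116→122: 6 bp
  122→133: 11 bp
  133→140: 7 bp
  140→146: 6 bp
  146→153: 7 bp
  153→171: 18 bp
  171→184: 13 bp
  184→195: 11 bp
  195→215: 20 bp
  215→235: 20 bp
  235→0 (wrap): 244-235+0 = 9 bp

[5,5,6,6,6,7,7,7,7,8,8,9,9,9,10,10,10,11,11,11,11,13,18,20,20]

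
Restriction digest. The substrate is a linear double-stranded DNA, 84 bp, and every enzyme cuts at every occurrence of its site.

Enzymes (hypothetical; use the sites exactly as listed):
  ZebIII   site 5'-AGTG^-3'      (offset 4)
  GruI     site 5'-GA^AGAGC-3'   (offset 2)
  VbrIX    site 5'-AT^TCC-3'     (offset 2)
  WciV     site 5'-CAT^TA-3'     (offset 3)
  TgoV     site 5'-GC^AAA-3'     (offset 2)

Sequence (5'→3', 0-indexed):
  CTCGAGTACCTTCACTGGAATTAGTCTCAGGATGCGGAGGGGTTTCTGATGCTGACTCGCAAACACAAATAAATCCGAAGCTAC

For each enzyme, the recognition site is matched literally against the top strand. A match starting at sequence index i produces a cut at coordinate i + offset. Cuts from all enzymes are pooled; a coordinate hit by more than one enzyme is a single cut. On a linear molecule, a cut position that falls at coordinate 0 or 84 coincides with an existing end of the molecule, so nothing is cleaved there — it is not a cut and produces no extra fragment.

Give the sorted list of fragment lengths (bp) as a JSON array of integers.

[24,60]

Site scan:
  ZebIII (AGTG, off=4): no sites
  GruI (GAAGAGC, off=2): no sites
  VbrIX (ATTCC, off=2): no sites
  WciV (CATTA, off=3): no sites
  TgoV (GCAAA, off=2): starts [58] → cuts [60]

All cut coordinates (distinct, sorted): [60]

Fragment lengths:
  [0,60): 60 bp
  [60,84): 24 bp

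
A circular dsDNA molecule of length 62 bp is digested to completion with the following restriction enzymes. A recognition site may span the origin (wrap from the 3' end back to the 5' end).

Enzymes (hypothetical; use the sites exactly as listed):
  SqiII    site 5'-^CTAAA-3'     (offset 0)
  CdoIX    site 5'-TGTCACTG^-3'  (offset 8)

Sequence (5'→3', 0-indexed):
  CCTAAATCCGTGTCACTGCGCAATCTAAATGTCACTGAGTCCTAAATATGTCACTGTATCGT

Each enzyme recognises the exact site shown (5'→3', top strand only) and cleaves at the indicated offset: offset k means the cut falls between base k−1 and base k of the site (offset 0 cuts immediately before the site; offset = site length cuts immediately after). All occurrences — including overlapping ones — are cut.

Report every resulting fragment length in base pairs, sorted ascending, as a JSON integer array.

Per-enzyme occurrences:
  SqiII CTAAA/0: at [1, 24, 41] ⇒ [1, 24, 41]
  CdoIX TGTCACTG/8: at [10, 29, 48] ⇒ [18, 37, 56]

All cut coordinates (distinct, sorted): [1, 18, 24, 37, 41, 56]

Fragment lengths:
  1→18: 17 bp
  18→24: 6 bp
  24→37: 13 bp
  37→41: 4 bp
  41→56: 15 bp
  56→1 (wrap): 62-56+1 = 7 bp

[4,6,7,13,15,17]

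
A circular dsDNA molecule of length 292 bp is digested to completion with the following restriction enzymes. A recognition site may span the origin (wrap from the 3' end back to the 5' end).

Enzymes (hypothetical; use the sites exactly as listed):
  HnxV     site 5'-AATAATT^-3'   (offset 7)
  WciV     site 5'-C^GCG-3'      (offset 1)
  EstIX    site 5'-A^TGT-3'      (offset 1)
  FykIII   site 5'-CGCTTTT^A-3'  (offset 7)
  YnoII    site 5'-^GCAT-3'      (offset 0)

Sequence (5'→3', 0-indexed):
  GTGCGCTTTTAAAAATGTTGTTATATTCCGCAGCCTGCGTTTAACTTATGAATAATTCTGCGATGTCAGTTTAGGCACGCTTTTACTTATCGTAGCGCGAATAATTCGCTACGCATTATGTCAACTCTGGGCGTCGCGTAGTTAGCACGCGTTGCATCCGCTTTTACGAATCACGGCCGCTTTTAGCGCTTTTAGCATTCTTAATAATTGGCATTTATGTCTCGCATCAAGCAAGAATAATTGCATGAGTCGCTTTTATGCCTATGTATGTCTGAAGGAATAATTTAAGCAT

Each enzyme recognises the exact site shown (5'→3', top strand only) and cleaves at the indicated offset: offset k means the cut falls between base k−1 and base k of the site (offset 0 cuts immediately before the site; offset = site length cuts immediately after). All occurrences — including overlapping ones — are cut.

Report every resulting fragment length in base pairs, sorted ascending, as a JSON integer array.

Site scan:
  HnxV (AATAATT, off=7): starts [50, 99, 202, 235, 278] → cuts [57, 106, 209, 242, 285]
  WciV (CGCG, off=1): starts [95, 134, 147] → cuts [96, 135, 148]
  EstIX (ATGT, off=1): starts [14, 62, 117, 216, 263, 267, 290] → cuts [15, 63, 118, 217, 264, 268, 291]
  FykIII (CGCTTTTA, off=7): starts [3, 77, 158, 177, 186, 250] → cuts [10, 84, 165, 184, 193, 257]
  YnoII (GCAT, off=0): starts [112, 153, 194, 210, 223, 242, 288] → cuts [112, 153, 194, 210, 223, 242, 288]

All cut coordinates (distinct, sorted): [10, 15, 57, 63, 84, 96, 106, 112, 118, 135, 148, 153, 165, 184, 193, 194, 209, 210, 217, 223, 242, 257, 264, 268, 285, 288, 291]

Fragments:
  10→15: 5 bp
  15→57: 42 bp
  57→63: 6 bp
  63→84: 21 bp
  84→96: 12 bp
  96→106: 10 bp
  106→112: 6 bp
  112→118: 6 bp
  118→135: 17 bp
  135→148: 13 bp
  148→153: 5 bp
  153→165: 12 bp
  165→184: 19 bp
  184→193: 9 bp
  193→194: 1 bp
  194→209: 15 bp
  209→210: 1 bp
  210→217: 7 bp
  217→223: 6 bp
  223→242: 19 bp
  242→257: 15 bp
  257→264: 7 bp
  264→268: 4 bp
  268→285: 17 bp
  285→288: 3 bp
  288→291: 3 bp
  291→10 (wrap): 292-291+10 = 11 bp

[1,1,3,3,4,5,5,6,6,6,6,7,7,9,10,11,12,12,13,15,15,17,17,19,19,21,42]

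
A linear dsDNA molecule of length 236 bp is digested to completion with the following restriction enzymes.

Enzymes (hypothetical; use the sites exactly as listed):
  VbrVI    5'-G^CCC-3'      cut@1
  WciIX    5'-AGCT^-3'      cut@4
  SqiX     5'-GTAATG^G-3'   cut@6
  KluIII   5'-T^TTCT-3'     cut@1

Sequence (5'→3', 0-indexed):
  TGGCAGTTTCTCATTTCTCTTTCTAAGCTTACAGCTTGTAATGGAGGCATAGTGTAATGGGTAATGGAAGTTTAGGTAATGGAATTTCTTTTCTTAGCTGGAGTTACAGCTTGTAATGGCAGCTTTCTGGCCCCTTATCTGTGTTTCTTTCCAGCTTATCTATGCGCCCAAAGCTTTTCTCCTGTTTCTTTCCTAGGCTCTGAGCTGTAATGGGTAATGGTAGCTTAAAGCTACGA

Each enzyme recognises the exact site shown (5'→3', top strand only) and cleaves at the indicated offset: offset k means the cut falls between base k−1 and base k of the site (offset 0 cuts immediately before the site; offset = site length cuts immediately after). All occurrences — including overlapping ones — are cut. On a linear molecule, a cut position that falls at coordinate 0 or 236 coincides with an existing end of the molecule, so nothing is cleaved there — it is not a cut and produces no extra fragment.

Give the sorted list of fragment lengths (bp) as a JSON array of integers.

[1,4,4,5,6,6,6,6,6,7,7,7,7,7,7,7,7,9,9,9,9,10,12,12,14,15,16,21]

Site scan:
  VbrVI GCCC/1: at [129, 165] ⇒ [130, 166]
  WciIX AGCT/4: at [25, 32, 95, 107, 120, 152, 171, 202, 221, 228] ⇒ [29, 36, 99, 111, 124, 156, 175, 206, 225, 232]
  SqiX GTAATGG/6: at [37, 53, 60, 75, 112, 206, 213] ⇒ [43, 59, 66, 81, 118, 212, 219]
  KluIII TTTCT/1: at [6, 13, 19, 84, 89, 123, 143, 175, 184] ⇒ [7, 14, 20, 85, 90, 124, 144, 176, 185]

Pooled cuts: [7, 14, 20, 29, 36, 43, 59, 66, 81, 85, 90, 99, 111, 118, 124, 130, 144, 156, 166, 175, 176, 185, 206, 212, 219, 225, 232]

Fragment lengths:
  [0,7): 7 bp
  [7,14): 7 bp
  [14,20): 6 bp
  [20,29): 9 bp
  [29,36): 7 bp
  [36,43): 7 bp
  [43,59): 16 bp
  [59,66): 7 bp
  [66,81): 15 bp
  [81,85): 4 bp
  [85,90): 5 bp
  [90,99): 9 bp
  [99,111): 12 bp
  [111,118): 7 bp
  [118,124): 6 bp
  [124,130): 6 bp
  [130,144): 14 bp
  [144,156): 12 bp
  [156,166): 10 bp
  [166,175): 9 bp
  [175,176): 1 bp
  [176,185): 9 bp
  [185,206): 21 bp
  [206,212): 6 bp
  [212,219): 7 bp
  [219,225): 6 bp
  [225,232): 7 bp
  [232,236): 4 bp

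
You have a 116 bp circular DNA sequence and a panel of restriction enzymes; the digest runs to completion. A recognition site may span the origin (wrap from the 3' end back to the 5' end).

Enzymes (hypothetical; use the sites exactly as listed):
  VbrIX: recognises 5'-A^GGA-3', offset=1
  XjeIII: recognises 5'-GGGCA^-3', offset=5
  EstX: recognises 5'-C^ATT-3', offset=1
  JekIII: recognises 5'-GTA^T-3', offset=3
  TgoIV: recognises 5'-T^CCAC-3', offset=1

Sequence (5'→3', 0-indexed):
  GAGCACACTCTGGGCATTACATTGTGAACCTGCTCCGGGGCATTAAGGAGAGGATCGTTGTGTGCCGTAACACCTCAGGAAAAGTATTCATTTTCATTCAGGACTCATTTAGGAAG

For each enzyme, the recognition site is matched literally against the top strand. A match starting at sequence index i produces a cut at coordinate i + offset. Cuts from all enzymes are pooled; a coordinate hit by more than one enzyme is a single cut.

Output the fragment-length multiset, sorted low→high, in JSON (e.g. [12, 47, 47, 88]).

Per-enzyme occurrences:
  VbrIX (AGGA, off=1): starts [45, 50, 76, 99, 110, 114] → cuts [46, 51, 77, 100, 111, 115]
  XjeIII (GGGCA, off=5): starts [11, 37] → cuts [16, 42]
  EstX (CATT, off=1): starts [14, 19, 40, 88, 94, 105] → cuts [15, 20, 41, 89, 95, 106]
  JekIII (GTAT, off=3): starts [83] → cuts [86]
  TgoIV (TCCAC, off=1): no sites

All cut coordinates (distinct, sorted): [15, 16, 20, 41, 42, 46, 51, 77, 86, 89, 95, 100, 106, 111, 115]

Fragment lengths:
  15→16: 1 bp
  16→20: 4 bp
  20→41: 21 bp
  41→42: 1 bp
  42→46: 4 bp
  46→51: 5 bp
  51→77: 26 bp
  77→86: 9 bp
  86→89: 3 bp
  89→95: 6 bp
  95→100: 5 bp
  100→106: 6 bp
  106→111: 5 bp
  111→115: 4 bp
  115→15 (wrap): 116-115+15 = 16 bp

[1,1,3,4,4,4,5,5,5,6,6,9,16,21,26]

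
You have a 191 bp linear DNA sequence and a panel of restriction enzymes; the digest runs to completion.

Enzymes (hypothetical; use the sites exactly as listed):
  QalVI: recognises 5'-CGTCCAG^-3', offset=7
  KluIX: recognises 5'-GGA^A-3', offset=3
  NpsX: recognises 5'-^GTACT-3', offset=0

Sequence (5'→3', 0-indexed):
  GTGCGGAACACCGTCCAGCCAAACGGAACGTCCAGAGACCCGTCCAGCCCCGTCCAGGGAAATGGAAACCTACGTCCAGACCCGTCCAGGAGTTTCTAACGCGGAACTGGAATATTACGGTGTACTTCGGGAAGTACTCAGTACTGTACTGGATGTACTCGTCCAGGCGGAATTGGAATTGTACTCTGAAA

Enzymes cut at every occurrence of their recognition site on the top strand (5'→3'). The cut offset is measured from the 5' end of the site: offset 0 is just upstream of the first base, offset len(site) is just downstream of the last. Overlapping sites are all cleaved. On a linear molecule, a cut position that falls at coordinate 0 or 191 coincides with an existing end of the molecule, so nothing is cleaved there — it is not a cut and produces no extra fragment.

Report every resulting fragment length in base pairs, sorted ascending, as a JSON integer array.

[1,3,3,5,5,6,6,6,7,7,8,9,9,10,10,10,11,11,11,12,12,13,16]

Scan for sites:
  QalVI (CGTCCAG, off=7): starts [11, 28, 40, 50, 72, 82, 159] → cuts [18, 35, 47, 57, 79, 89, 166]
  KluIX (GGAA, off=3): starts [4, 24, 57, 63, 102, 108, 129, 168, 174] → cuts [7, 27, 60, 66, 105, 111, 132, 171, 177]
  NpsX (GTACT, off=0): starts [121, 133, 140, 145, 154, 180] → cuts [121, 133, 140, 145, 154, 180]

All cut coordinates (distinct, sorted): [7, 18, 27, 35, 47, 57, 60, 66, 79, 89, 105, 111, 121, 132, 133, 140, 145, 154, 166, 171, 177, 180]

Fragments:
  [0,7): 7 bp
  [7,18): 11 bp
  [18,27): 9 bp
  [27,35): 8 bp
  [35,47): 12 bp
  [47,57): 10 bp
  [57,60): 3 bp
  [60,66): 6 bp
  [66,79): 13 bp
  [79,89): 10 bp
  [89,105): 16 bp
  [105,111): 6 bp
  [111,121): 10 bp
  [121,132): 11 bp
  [132,133): 1 bp
  [133,140): 7 bp
  [140,145): 5 bp
  [145,154): 9 bp
  [154,166): 12 bp
  [166,171): 5 bp
  [171,177): 6 bp
  [177,180): 3 bp
  [180,191): 11 bp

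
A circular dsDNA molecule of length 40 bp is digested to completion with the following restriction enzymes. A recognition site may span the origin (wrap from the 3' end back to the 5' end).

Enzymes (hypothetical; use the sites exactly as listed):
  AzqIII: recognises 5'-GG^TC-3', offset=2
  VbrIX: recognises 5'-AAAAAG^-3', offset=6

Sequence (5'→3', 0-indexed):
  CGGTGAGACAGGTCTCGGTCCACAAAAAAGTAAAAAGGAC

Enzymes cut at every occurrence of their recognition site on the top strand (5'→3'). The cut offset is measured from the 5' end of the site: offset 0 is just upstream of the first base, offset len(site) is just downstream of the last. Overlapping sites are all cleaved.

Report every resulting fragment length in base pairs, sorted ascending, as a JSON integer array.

Site scan:
  AzqIII (GGTC, off=2): starts [10, 16] → cuts [12, 18]
  VbrIX (AAAAAG, off=6): starts [24, 31] → cuts [30, 37]

Pooled cuts: [12, 18, 30, 37]

Fragment lengths:
  12→18: 6 bp
  18→30: 12 bp
  30→37: 7 bp
  37→12 (wrap): 40-37+12 = 15 bp

[6,7,12,15]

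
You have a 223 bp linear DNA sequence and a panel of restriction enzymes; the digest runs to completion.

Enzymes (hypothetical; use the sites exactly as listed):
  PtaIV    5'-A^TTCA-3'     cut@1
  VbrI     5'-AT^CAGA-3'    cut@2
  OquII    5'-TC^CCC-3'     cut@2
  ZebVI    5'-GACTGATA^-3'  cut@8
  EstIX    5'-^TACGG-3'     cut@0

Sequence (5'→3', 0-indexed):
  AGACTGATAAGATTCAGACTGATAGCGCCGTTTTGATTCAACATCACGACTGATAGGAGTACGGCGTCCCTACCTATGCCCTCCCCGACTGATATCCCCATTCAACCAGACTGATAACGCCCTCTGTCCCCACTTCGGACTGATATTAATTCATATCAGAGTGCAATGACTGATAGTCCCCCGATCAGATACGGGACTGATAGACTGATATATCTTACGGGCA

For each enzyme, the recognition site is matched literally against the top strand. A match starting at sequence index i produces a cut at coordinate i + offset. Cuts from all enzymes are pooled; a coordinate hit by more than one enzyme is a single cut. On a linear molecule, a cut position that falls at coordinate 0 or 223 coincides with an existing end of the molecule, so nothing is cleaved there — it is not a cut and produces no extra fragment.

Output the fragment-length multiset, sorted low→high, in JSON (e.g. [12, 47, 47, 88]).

[2,3,3,4,4,4,4,5,7,7,8,8,9,11,12,12,12,13,16,17,19,19,24]

Scan for sites:
  PtaIV (ATTCA, off=1): starts [11, 35, 99, 148] → cuts [12, 36, 100, 149]
  VbrI (ATCAGA, off=2): starts [154, 183] → cuts [156, 185]
  OquII (TCCCC, off=2): starts [81, 94, 126, 176] → cuts [83, 96, 128, 178]
  ZebVI (GACTGATA, off=8): starts [1, 16, 47, 86, 108, 137, 167, 194, 202] → cuts [9, 24, 55, 94, 116, 145, 175, 202, 210]
  EstIX (TACGG, off=0): starts [59, 189, 215] → cuts [59, 189, 215]

All cut coordinates (distinct, sorted): [9, 12, 24, 36, 55, 59, 83, 94, 96, 100, 116, 128, 145, 149, 156, 175, 178, 185, 189, 202, 210, 215]

Fragments:
  [0,9): 9 bp
  [9,12): 3 bp
  [12,24): 12 bp
  [24,36): 12 bp
  [36,55): 19 bp
  [55,59): 4 bp
  [59,83): 24 bp
  [83,94): 11 bp
  [94,96): 2 bp
  [96,100): 4 bp
  [100,116): 16 bp
  [116,128): 12 bp
  [128,145): 17 bp
  [145,149): 4 bp
  [149,156): 7 bp
  [156,175): 19 bp
  [175,178): 3 bp
  [178,185): 7 bp
  [185,189): 4 bp
  [189,202): 13 bp
  [202,210): 8 bp
  [210,215): 5 bp
  [215,223): 8 bp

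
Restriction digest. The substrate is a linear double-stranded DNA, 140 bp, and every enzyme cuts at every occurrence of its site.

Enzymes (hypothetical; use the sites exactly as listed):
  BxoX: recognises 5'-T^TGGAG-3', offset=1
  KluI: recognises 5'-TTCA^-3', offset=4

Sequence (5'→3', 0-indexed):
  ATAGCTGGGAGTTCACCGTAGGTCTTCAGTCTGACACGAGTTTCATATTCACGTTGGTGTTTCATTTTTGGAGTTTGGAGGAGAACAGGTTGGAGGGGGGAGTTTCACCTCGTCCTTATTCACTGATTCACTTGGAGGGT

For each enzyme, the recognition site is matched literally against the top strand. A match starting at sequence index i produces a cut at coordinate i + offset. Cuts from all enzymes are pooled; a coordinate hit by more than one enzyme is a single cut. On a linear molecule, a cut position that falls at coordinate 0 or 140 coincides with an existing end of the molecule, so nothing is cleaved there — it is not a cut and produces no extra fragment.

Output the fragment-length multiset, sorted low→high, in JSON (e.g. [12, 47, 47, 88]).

Site scan:
  BxoX TTGGAG/1: at [67, 74, 89, 131] ⇒ [68, 75, 90, 132]
  KluI TTCA/4: at [11, 24, 41, 47, 60, 103, 118, 126] ⇒ [15, 28, 45, 51, 64, 107, 122, 130]

Pooled cuts: [15, 28, 45, 51, 64, 68, 75, 90, 107, 122, 130, 132]

Fragments:
  [0,15): 15 bp
  [15,28): 13 bp
  [28,45): 17 bp
  [45,51): 6 bp
  [51,64): 13 bp
  [64,68): 4 bp
  [68,75): 7 bp
  [75,90): 15 bp
  [90,107): 17 bp
  [107,122): 15 bp
  [122,130): 8 bp
  [130,132): 2 bp
  [132,140): 8 bp

[2,4,6,7,8,8,13,13,15,15,15,17,17]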